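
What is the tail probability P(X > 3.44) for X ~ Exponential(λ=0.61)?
0.122653

We have X ~ Exponential(λ=0.61).

P(X > 3.44) = 1 - P(X ≤ 3.44)
                = 1 - F(3.44)
                = 1 - 0.877347
                = 0.122653

So there's approximately a 12.3% chance that X exceeds 3.44.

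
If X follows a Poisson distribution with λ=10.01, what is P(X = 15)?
0.034892

We have X ~ Poisson(λ=10.01).

For a Poisson distribution, the PMF gives us the probability of each outcome.

Using the PMF formula:
P(X = 15) = 0.034892

Rounded to 4 decimal places: 0.0349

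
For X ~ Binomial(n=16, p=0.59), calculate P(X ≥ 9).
0.687163

We have X ~ Binomial(n=16, p=0.59).

For discrete distributions, P(X ≥ 9) = 1 - P(X ≤ 8).

P(X ≤ 8) = 0.312837
P(X ≥ 9) = 1 - 0.312837 = 0.687163

So there's approximately a 68.7% chance that X is at least 9.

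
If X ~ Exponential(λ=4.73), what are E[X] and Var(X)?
E[X] = 0.2114, Var(X) = 0.0447

We have X ~ Exponential(λ=4.73).

For an Exponential distribution with λ=4.73:

Expected value:
E[X] = 0.2114

Variance:
Var(X) = 0.0447

Standard deviation:
σ = √Var(X) = 0.2114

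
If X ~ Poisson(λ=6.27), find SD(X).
2.5040

We have X ~ Poisson(λ=6.27).

For a Poisson distribution with λ=6.27:
σ = √Var(X) = 2.5040

The standard deviation is the square root of the variance.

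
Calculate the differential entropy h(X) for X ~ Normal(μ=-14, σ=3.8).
2.7539 nats

We have X ~ Normal(μ=-14, σ=3.8).

The differential entropy measures the uncertainty or information content of the distribution.

For a Normal distribution with μ=-14, σ=3.8:
h(X) = 2.7539 nats

(In bits, this would be 3.9731 bits.)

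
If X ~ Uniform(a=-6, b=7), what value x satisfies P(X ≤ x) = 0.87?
5.3100

We have X ~ Uniform(a=-6, b=7).

We want to find x such that P(X ≤ x) = 0.87.

This is the 87th percentile, which means 87% of values fall below this point.

Using the inverse CDF (quantile function):
x = F⁻¹(0.87) = 5.3100

Verification: P(X ≤ 5.3100) = 0.87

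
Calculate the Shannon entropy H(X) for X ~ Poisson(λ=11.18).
2.6182 nats

We have X ~ Poisson(λ=11.18).

The Shannon entropy measures the uncertainty or information content of the distribution.

For a Poisson distribution with λ=11.18:
H(X) = 2.6182 nats

(In bits, this would be 3.7772 bits.)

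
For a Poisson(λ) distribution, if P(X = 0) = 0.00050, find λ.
λ = 7.6009

For a Poisson(λ) distribution, the PMF at 0 is:
P(X = 0) = λ^0 e^(-λ) / 0! = e^(-λ)

Given P(X = 0) = 0.00050:
e^(-λ) = 0.00050
-λ = ln(0.00050)
λ = -ln(0.00050) = 7.6009

Verification: e^(-7.6009) = 0.00050 ✓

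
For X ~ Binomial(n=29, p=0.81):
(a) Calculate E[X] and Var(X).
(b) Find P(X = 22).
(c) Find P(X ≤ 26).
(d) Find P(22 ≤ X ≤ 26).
(a) E[X] = 23.4900, Var(X) = 4.4631
(b) P(X = 22) = 0.135297
(c) P(X ≤ 26) = 0.933130
(d) P(22 ≤ X ≤ 26) = 0.762085

We have X ~ Binomial(n=29, p=0.81).

(a) Moments:
E[X] = 23.4900
Var(X) = 4.4631
σ = √Var(X) = 2.1126

(b) Point probability using PMF:
P(X = 22) = 0.135297

(c) Cumulative probability using CDF:
P(X ≤ 26) = F(26) = 0.933130

(d) Range probability:
P(22 ≤ X ≤ 26) = P(X ≤ 26) - P(X ≤ 21)
                   = F(26) - F(21)
                   = 0.933130 - 0.171046
                   = 0.762085

This means approximately 76.2% of outcomes fall in the interval [22, 26].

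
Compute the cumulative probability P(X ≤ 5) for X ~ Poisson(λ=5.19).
0.582661

We have X ~ Poisson(λ=5.19).

The CDF gives us P(X ≤ k).

Using the CDF:
P(X ≤ 5) = 0.582661

This means there's approximately a 58.3% chance that X is at most 5.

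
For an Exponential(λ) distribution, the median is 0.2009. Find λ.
λ = 3.4502

For X ~ Exponential(λ), the CDF is F(x) = 1 - e^(-λx).
The median m satisfies F(m) = 0.5:
1 - e^(-λm) = 0.5
e^(-λm) = 0.5
λm = ln(2)
m = ln(2) / λ

Given m = 0.2009:
λ = ln(2) / 0.2009 = 0.693147 / 0.2009 = 3.4502

Verification: ln(2) / 3.4502 = 0.2009 ✓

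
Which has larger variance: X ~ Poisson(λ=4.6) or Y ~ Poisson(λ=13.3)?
Y has larger variance (13.3000 > 4.6000)

Compute the variance for each distribution:

X ~ Poisson(λ=4.6):
Var(X) = 4.6000

Y ~ Poisson(λ=13.3):
Var(Y) = 13.3000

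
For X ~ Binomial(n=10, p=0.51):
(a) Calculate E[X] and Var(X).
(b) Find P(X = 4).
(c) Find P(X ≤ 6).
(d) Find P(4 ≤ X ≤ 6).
(a) E[X] = 5.1000, Var(X) = 2.4990
(b) P(X = 4) = 0.196642
(c) P(X ≤ 6) = 0.811227
(d) P(4 ≤ X ≤ 6) = 0.655266

We have X ~ Binomial(n=10, p=0.51).

(a) Moments:
E[X] = 5.1000
Var(X) = 2.4990
σ = √Var(X) = 1.5808

(b) Point probability using PMF:
P(X = 4) = 0.196642

(c) Cumulative probability using CDF:
P(X ≤ 6) = F(6) = 0.811227

(d) Range probability:
P(4 ≤ X ≤ 6) = P(X ≤ 6) - P(X ≤ 3)
                   = F(6) - F(3)
                   = 0.811227 - 0.155961
                   = 0.655266

This means approximately 65.5% of outcomes fall in the interval [4, 6].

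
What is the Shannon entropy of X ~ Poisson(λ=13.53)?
2.7150 nats

We have X ~ Poisson(λ=13.53).

The Shannon entropy measures the uncertainty or information content of the distribution.

For a Poisson distribution with λ=13.53:
H(X) = 2.7150 nats

(In bits, this would be 3.9169 bits.)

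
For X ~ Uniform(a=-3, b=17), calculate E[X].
7.0000

We have X ~ Uniform(a=-3, b=17).

For a Uniform distribution with a=-3, b=17:
E[X] = 7.0000

This is the expected (average) value of X.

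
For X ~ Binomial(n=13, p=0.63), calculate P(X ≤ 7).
0.338825

We have X ~ Binomial(n=13, p=0.63).

The CDF gives us P(X ≤ k).

Using the CDF:
P(X ≤ 7) = 0.338825

This means there's approximately a 33.9% chance that X is at most 7.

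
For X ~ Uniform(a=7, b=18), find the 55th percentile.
13.0500

We have X ~ Uniform(a=7, b=18).

We want to find x such that P(X ≤ x) = 0.55.

This is the 55th percentile, which means 55% of values fall below this point.

Using the inverse CDF (quantile function):
x = F⁻¹(0.55) = 13.0500

Verification: P(X ≤ 13.0500) = 0.55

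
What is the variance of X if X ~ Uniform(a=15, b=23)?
5.3333

We have X ~ Uniform(a=15, b=23).

For a Uniform distribution with a=15, b=23:
Var(X) = 5.3333

The variance measures the spread of the distribution around the mean.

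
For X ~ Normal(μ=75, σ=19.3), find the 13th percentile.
53.2607

We have X ~ Normal(μ=75, σ=19.3).

We want to find x such that P(X ≤ x) = 0.13.

This is the 13th percentile, which means 13% of values fall below this point.

Using the inverse CDF (quantile function):
x = F⁻¹(0.13) = 53.2607

Verification: P(X ≤ 53.2607) = 0.13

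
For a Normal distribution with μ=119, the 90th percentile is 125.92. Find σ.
σ = 5.3997

For X ~ Normal(μ, σ), the p-th percentile satisfies x = μ + z_p × σ,
where z_p = Φ⁻¹(p) is the standard normal quantile.

Step 1: z_{0.9} = Φ⁻¹(0.9) = 1.2816

Step 2: Solve for σ:
125.92 = 119 + 1.2816 × σ
σ = (125.92 - 119) / 1.2816
σ = 6.92 / 1.2816
σ = 5.3997

Verification: μ + z × σ = 119 + 1.2816 × 5.3997 = 125.92 ✓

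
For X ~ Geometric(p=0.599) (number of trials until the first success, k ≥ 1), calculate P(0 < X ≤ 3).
0.935519

We have X ~ Geometric(p=0.599) (number of trials until the first success, k ≥ 1).

To find P(0 < X ≤ 3), we use:
P(0 < X ≤ 3) = P(X ≤ 3) - P(X ≤ 0)
                 = F(3) - F(0)
                 = 0.935519 - 0.000000
                 = 0.935519

So there's approximately a 93.6% chance that X falls in this range.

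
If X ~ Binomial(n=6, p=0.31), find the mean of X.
1.8600

We have X ~ Binomial(n=6, p=0.31).

For a Binomial distribution with n=6, p=0.31:
E[X] = 1.8600

This is the expected (average) value of X.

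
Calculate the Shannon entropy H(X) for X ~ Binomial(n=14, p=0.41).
2.0274 nats

We have X ~ Binomial(n=14, p=0.41).

The Shannon entropy measures the uncertainty or information content of the distribution.

For a Binomial distribution with n=14, p=0.41:
H(X) = 2.0274 nats

(In bits, this would be 2.9249 bits.)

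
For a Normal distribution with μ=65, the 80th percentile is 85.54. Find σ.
σ = 24.4053

For X ~ Normal(μ, σ), the p-th percentile satisfies x = μ + z_p × σ,
where z_p = Φ⁻¹(p) is the standard normal quantile.

Step 1: z_{0.8} = Φ⁻¹(0.8) = 0.8416

Step 2: Solve for σ:
85.54 = 65 + 0.8416 × σ
σ = (85.54 - 65) / 0.8416
σ = 20.54 / 0.8416
σ = 24.4053

Verification: μ + z × σ = 65 + 0.8416 × 24.4053 = 85.54 ✓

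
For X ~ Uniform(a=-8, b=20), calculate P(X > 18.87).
0.040357

We have X ~ Uniform(a=-8, b=20).

P(X > 18.87) = 1 - P(X ≤ 18.87)
                = 1 - F(18.87)
                = 1 - 0.959643
                = 0.040357

So there's approximately a 4.0% chance that X exceeds 18.87.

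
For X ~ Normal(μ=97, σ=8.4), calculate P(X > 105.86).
0.145767

We have X ~ Normal(μ=97, σ=8.4).

P(X > 105.86) = 1 - P(X ≤ 105.86)
                = 1 - F(105.86)
                = 1 - 0.854233
                = 0.145767

So there's approximately a 14.6% chance that X exceeds 105.86.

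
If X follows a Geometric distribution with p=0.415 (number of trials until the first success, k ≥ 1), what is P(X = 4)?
0.083084

We have X ~ Geometric(p=0.415) (number of trials until the first success, k ≥ 1).

For a Geometric distribution, the PMF gives us the probability of each outcome.

Using the PMF formula:
P(X = 4) = 0.083084

Rounded to 4 decimal places: 0.0831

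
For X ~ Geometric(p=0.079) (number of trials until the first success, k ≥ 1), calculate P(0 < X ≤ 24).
0.861251

We have X ~ Geometric(p=0.079) (number of trials until the first success, k ≥ 1).

To find P(0 < X ≤ 24), we use:
P(0 < X ≤ 24) = P(X ≤ 24) - P(X ≤ 0)
                 = F(24) - F(0)
                 = 0.861251 - 0.000000
                 = 0.861251

So there's approximately a 86.1% chance that X falls in this range.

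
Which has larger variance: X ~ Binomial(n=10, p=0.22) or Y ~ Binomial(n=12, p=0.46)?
Y has larger variance (2.9808 > 1.7160)

Compute the variance for each distribution:

X ~ Binomial(n=10, p=0.22):
Var(X) = 1.7160

Y ~ Binomial(n=12, p=0.46):
Var(Y) = 2.9808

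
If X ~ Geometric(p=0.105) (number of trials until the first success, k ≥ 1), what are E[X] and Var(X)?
E[X] = 9.5238, Var(X) = 81.1791

We have X ~ Geometric(p=0.105) (number of trials until the first success, k ≥ 1).

For a Geometric distribution with p=0.105 (number of trials until the first success, k ≥ 1):

Expected value:
E[X] = 9.5238

Variance:
Var(X) = 81.1791

Standard deviation:
σ = √Var(X) = 9.0099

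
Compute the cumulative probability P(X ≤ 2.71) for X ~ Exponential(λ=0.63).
0.818645

We have X ~ Exponential(λ=0.63).

The CDF gives us P(X ≤ k).

Using the CDF:
P(X ≤ 2.71) = 0.818645

This means there's approximately a 81.9% chance that X is at most 2.71.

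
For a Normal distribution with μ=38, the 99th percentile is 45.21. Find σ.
σ = 3.0993

For X ~ Normal(μ, σ), the p-th percentile satisfies x = μ + z_p × σ,
where z_p = Φ⁻¹(p) is the standard normal quantile.

Step 1: z_{0.99} = Φ⁻¹(0.99) = 2.3263

Step 2: Solve for σ:
45.21 = 38 + 2.3263 × σ
σ = (45.21 - 38) / 2.3263
σ = 7.21 / 2.3263
σ = 3.0993

Verification: μ + z × σ = 38 + 2.3263 × 3.0993 = 45.21 ✓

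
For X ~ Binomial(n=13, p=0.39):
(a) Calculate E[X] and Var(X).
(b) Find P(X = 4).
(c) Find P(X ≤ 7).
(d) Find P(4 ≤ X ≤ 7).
(a) E[X] = 5.0700, Var(X) = 3.0927
(b) P(X = 4) = 0.193434
(c) P(X ≤ 7) = 0.914851
(d) P(4 ≤ X ≤ 7) = 0.727130

We have X ~ Binomial(n=13, p=0.39).

(a) Moments:
E[X] = 5.0700
Var(X) = 3.0927
σ = √Var(X) = 1.7586

(b) Point probability using PMF:
P(X = 4) = 0.193434

(c) Cumulative probability using CDF:
P(X ≤ 7) = F(7) = 0.914851

(d) Range probability:
P(4 ≤ X ≤ 7) = P(X ≤ 7) - P(X ≤ 3)
                   = F(7) - F(3)
                   = 0.914851 - 0.187721
                   = 0.727130

This means approximately 72.7% of outcomes fall in the interval [4, 7].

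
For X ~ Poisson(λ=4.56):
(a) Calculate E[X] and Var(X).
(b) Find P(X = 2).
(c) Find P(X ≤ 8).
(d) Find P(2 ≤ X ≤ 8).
(a) E[X] = 4.5600, Var(X) = 4.5600
(b) P(X = 2) = 0.108772
(c) P(X ≤ 8) = 0.956898
(d) P(2 ≤ X ≤ 8) = 0.898729

We have X ~ Poisson(λ=4.56).

(a) Moments:
E[X] = 4.5600
Var(X) = 4.5600
σ = √Var(X) = 2.1354

(b) Point probability using PMF:
P(X = 2) = 0.108772

(c) Cumulative probability using CDF:
P(X ≤ 8) = F(8) = 0.956898

(d) Range probability:
P(2 ≤ X ≤ 8) = P(X ≤ 8) - P(X ≤ 1)
                   = F(8) - F(1)
                   = 0.956898 - 0.058169
                   = 0.898729

This means approximately 89.9% of outcomes fall in the interval [2, 8].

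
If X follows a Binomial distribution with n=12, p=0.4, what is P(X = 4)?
0.212841

We have X ~ Binomial(n=12, p=0.4).

For a Binomial distribution, the PMF gives us the probability of each outcome.

Using the PMF formula:
P(X = 4) = 0.212841

Rounded to 4 decimal places: 0.2128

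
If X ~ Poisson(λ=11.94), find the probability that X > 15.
0.151274

We have X ~ Poisson(λ=11.94).

P(X > 15) = 1 - P(X ≤ 15)
                = 1 - F(15)
                = 1 - 0.848726
                = 0.151274

So there's approximately a 15.1% chance that X exceeds 15.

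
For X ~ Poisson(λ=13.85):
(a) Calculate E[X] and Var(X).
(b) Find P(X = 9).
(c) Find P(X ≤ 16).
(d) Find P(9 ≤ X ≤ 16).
(a) E[X] = 13.8500, Var(X) = 13.8500
(b) P(X = 9) = 0.049924
(c) P(X ≤ 16) = 0.768759
(d) P(9 ≤ X ≤ 16) = 0.701990

We have X ~ Poisson(λ=13.85).

(a) Moments:
E[X] = 13.8500
Var(X) = 13.8500
σ = √Var(X) = 3.7216

(b) Point probability using PMF:
P(X = 9) = 0.049924

(c) Cumulative probability using CDF:
P(X ≤ 16) = F(16) = 0.768759

(d) Range probability:
P(9 ≤ X ≤ 16) = P(X ≤ 16) - P(X ≤ 8)
                   = F(16) - F(8)
                   = 0.768759 - 0.066770
                   = 0.701990

This means approximately 70.2% of outcomes fall in the interval [9, 16].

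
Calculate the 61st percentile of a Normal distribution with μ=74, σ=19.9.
79.5584

We have X ~ Normal(μ=74, σ=19.9).

We want to find x such that P(X ≤ x) = 0.61.

This is the 61st percentile, which means 61% of values fall below this point.

Using the inverse CDF (quantile function):
x = F⁻¹(0.61) = 79.5584

Verification: P(X ≤ 79.5584) = 0.61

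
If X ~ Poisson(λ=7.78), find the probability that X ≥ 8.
0.515932

We have X ~ Poisson(λ=7.78).

For discrete distributions, P(X ≥ 8) = 1 - P(X ≤ 7).

P(X ≤ 7) = 0.484068
P(X ≥ 8) = 1 - 0.484068 = 0.515932

So there's approximately a 51.6% chance that X is at least 8.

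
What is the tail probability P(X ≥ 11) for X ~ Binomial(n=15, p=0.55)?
0.120399

We have X ~ Binomial(n=15, p=0.55).

For discrete distributions, P(X ≥ 11) = 1 - P(X ≤ 10).

P(X ≤ 10) = 0.879601
P(X ≥ 11) = 1 - 0.879601 = 0.120399

So there's approximately a 12.0% chance that X is at least 11.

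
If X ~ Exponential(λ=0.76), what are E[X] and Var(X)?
E[X] = 1.3158, Var(X) = 1.7313

We have X ~ Exponential(λ=0.76).

For an Exponential distribution with λ=0.76:

Expected value:
E[X] = 1.3158

Variance:
Var(X) = 1.7313

Standard deviation:
σ = √Var(X) = 1.3158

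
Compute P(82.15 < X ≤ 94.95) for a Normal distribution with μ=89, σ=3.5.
0.930269

We have X ~ Normal(μ=89, σ=3.5).

To find P(82.15 < X ≤ 94.95), we use:
P(82.15 < X ≤ 94.95) = P(X ≤ 94.95) - P(X ≤ 82.15)
                 = F(94.95) - F(82.15)
                 = 0.955435 - 0.025165
                 = 0.930269

So there's approximately a 93.0% chance that X falls in this range.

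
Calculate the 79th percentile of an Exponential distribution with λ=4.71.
0.3313

We have X ~ Exponential(λ=4.71).

We want to find x such that P(X ≤ x) = 0.79.

This is the 79th percentile, which means 79% of values fall below this point.

Using the inverse CDF (quantile function):
x = F⁻¹(0.79) = 0.3313

Verification: P(X ≤ 0.3313) = 0.79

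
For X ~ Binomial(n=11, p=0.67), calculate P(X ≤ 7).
0.517882

We have X ~ Binomial(n=11, p=0.67).

The CDF gives us P(X ≤ k).

Using the CDF:
P(X ≤ 7) = 0.517882

This means there's approximately a 51.8% chance that X is at most 7.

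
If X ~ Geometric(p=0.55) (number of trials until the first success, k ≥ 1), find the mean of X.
1.8182

We have X ~ Geometric(p=0.55) (number of trials until the first success, k ≥ 1).

For a Geometric distribution with p=0.55 (number of trials until the first success, k ≥ 1):
E[X] = 1.8182

This is the expected (average) value of X.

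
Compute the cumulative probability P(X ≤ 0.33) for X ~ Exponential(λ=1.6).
0.410217

We have X ~ Exponential(λ=1.6).

The CDF gives us P(X ≤ k).

Using the CDF:
P(X ≤ 0.33) = 0.410217

This means there's approximately a 41.0% chance that X is at most 0.33.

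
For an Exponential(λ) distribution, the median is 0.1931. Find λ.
λ = 3.5896

For X ~ Exponential(λ), the CDF is F(x) = 1 - e^(-λx).
The median m satisfies F(m) = 0.5:
1 - e^(-λm) = 0.5
e^(-λm) = 0.5
λm = ln(2)
m = ln(2) / λ

Given m = 0.1931:
λ = ln(2) / 0.1931 = 0.693147 / 0.1931 = 3.5896

Verification: ln(2) / 3.5896 = 0.1931 ✓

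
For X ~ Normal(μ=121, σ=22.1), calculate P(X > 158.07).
0.046735

We have X ~ Normal(μ=121, σ=22.1).

P(X > 158.07) = 1 - P(X ≤ 158.07)
                = 1 - F(158.07)
                = 1 - 0.953265
                = 0.046735

So there's approximately a 4.7% chance that X exceeds 158.07.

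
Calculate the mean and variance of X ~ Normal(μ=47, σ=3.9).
E[X] = 47.0000, Var(X) = 15.2100

We have X ~ Normal(μ=47, σ=3.9).

For a Normal distribution with μ=47, σ=3.9:

Expected value:
E[X] = 47.0000

Variance:
Var(X) = 15.2100

Standard deviation:
σ = √Var(X) = 3.9000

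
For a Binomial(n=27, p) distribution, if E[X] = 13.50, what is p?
p = 0.5

For a Binomial(n, p) distribution:
E[X] = n × p

Given n = 27 and E[X] = 13.50:
13.50 = 27 × p
p = 13.50 / 27 = 0.5

Verification: Binomial(27, 0.5) has E[X] = 13.50 ✓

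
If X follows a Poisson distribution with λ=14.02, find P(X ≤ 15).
0.667380

We have X ~ Poisson(λ=14.02).

The CDF gives us P(X ≤ k).

Using the CDF:
P(X ≤ 15) = 0.667380

This means there's approximately a 66.7% chance that X is at most 15.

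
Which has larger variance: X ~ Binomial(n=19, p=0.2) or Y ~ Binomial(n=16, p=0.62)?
Y has larger variance (3.7696 > 3.0400)

Compute the variance for each distribution:

X ~ Binomial(n=19, p=0.2):
Var(X) = 3.0400

Y ~ Binomial(n=16, p=0.62):
Var(Y) = 3.7696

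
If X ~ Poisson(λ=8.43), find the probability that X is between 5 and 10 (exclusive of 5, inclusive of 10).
0.616101

We have X ~ Poisson(λ=8.43).

To find P(5 < X ≤ 10), we use:
P(5 < X ≤ 10) = P(X ≤ 10) - P(X ≤ 5)
                 = F(10) - F(5)
                 = 0.771041 - 0.154940
                 = 0.616101

So there's approximately a 61.6% chance that X falls in this range.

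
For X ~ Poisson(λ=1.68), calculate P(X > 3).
0.090221

We have X ~ Poisson(λ=1.68).

P(X > 3) = 1 - P(X ≤ 3)
                = 1 - F(3)
                = 1 - 0.909779
                = 0.090221

So there's approximately a 9.0% chance that X exceeds 3.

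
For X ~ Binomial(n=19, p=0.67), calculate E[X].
12.7300

We have X ~ Binomial(n=19, p=0.67).

For a Binomial distribution with n=19, p=0.67:
E[X] = 12.7300

This is the expected (average) value of X.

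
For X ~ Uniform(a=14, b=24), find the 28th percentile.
16.8000

We have X ~ Uniform(a=14, b=24).

We want to find x such that P(X ≤ x) = 0.28.

This is the 28th percentile, which means 28% of values fall below this point.

Using the inverse CDF (quantile function):
x = F⁻¹(0.28) = 16.8000

Verification: P(X ≤ 16.8000) = 0.28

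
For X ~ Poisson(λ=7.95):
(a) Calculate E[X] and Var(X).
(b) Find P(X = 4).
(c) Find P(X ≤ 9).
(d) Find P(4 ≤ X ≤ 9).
(a) E[X] = 7.9500, Var(X) = 7.9500
(b) P(X = 4) = 0.058697
(c) P(X ≤ 9) = 0.722808
(d) P(4 ≤ X ≤ 9) = 0.678974

We have X ~ Poisson(λ=7.95).

(a) Moments:
E[X] = 7.9500
Var(X) = 7.9500
σ = √Var(X) = 2.8196

(b) Point probability using PMF:
P(X = 4) = 0.058697

(c) Cumulative probability using CDF:
P(X ≤ 9) = F(9) = 0.722808

(d) Range probability:
P(4 ≤ X ≤ 9) = P(X ≤ 9) - P(X ≤ 3)
                   = F(9) - F(3)
                   = 0.722808 - 0.043834
                   = 0.678974

This means approximately 67.9% of outcomes fall in the interval [4, 9].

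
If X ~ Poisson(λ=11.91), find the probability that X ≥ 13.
0.413743

We have X ~ Poisson(λ=11.91).

For discrete distributions, P(X ≥ 13) = 1 - P(X ≤ 12).

P(X ≤ 12) = 0.586257
P(X ≥ 13) = 1 - 0.586257 = 0.413743

So there's approximately a 41.4% chance that X is at least 13.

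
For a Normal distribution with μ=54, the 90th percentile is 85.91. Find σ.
σ = 24.8995

For X ~ Normal(μ, σ), the p-th percentile satisfies x = μ + z_p × σ,
where z_p = Φ⁻¹(p) is the standard normal quantile.

Step 1: z_{0.9} = Φ⁻¹(0.9) = 1.2816

Step 2: Solve for σ:
85.91 = 54 + 1.2816 × σ
σ = (85.91 - 54) / 1.2816
σ = 31.91 / 1.2816
σ = 24.8995

Verification: μ + z × σ = 54 + 1.2816 × 24.8995 = 85.91 ✓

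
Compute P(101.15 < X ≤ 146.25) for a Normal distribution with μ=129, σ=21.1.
0.699755

We have X ~ Normal(μ=129, σ=21.1).

To find P(101.15 < X ≤ 146.25), we use:
P(101.15 < X ≤ 146.25) = P(X ≤ 146.25) - P(X ≤ 101.15)
                 = F(146.25) - F(101.15)
                 = 0.793189 - 0.093433
                 = 0.699755

So there's approximately a 70.0% chance that X falls in this range.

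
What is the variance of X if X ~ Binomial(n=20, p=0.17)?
2.8220

We have X ~ Binomial(n=20, p=0.17).

For a Binomial distribution with n=20, p=0.17:
Var(X) = 2.8220

The variance measures the spread of the distribution around the mean.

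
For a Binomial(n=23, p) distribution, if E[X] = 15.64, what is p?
p = 0.68

For a Binomial(n, p) distribution:
E[X] = n × p

Given n = 23 and E[X] = 15.64:
15.64 = 23 × p
p = 15.64 / 23 = 0.68

Verification: Binomial(23, 0.68) has E[X] = 15.64 ✓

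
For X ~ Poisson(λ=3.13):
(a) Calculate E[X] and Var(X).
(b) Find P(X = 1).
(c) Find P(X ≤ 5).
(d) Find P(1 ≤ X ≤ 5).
(a) E[X] = 3.1300, Var(X) = 3.1300
(b) P(X = 1) = 0.136837
(c) P(X ≤ 5) = 0.902412
(d) P(1 ≤ X ≤ 5) = 0.858694

We have X ~ Poisson(λ=3.13).

(a) Moments:
E[X] = 3.1300
Var(X) = 3.1300
σ = √Var(X) = 1.7692

(b) Point probability using PMF:
P(X = 1) = 0.136837

(c) Cumulative probability using CDF:
P(X ≤ 5) = F(5) = 0.902412

(d) Range probability:
P(1 ≤ X ≤ 5) = P(X ≤ 5) - P(X ≤ 0)
                   = F(5) - F(0)
                   = 0.902412 - 0.043718
                   = 0.858694

This means approximately 85.9% of outcomes fall in the interval [1, 5].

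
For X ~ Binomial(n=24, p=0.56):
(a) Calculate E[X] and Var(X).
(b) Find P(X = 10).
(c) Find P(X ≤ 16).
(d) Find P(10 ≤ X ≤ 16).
(a) E[X] = 13.4400, Var(X) = 5.9136
(b) P(X = 10) = 0.060639
(c) P(X ≤ 16) = 0.897224
(d) P(10 ≤ X ≤ 16) = 0.844163

We have X ~ Binomial(n=24, p=0.56).

(a) Moments:
E[X] = 13.4400
Var(X) = 5.9136
σ = √Var(X) = 2.4318

(b) Point probability using PMF:
P(X = 10) = 0.060639

(c) Cumulative probability using CDF:
P(X ≤ 16) = F(16) = 0.897224

(d) Range probability:
P(10 ≤ X ≤ 16) = P(X ≤ 16) - P(X ≤ 9)
                   = F(16) - F(9)
                   = 0.897224 - 0.053062
                   = 0.844163

This means approximately 84.4% of outcomes fall in the interval [10, 16].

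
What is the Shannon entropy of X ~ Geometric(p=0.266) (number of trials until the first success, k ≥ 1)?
2.1776 nats

We have X ~ Geometric(p=0.266) (number of trials until the first success, k ≥ 1).

The Shannon entropy measures the uncertainty or information content of the distribution.

For a Geometric distribution with p=0.266 (number of trials until the first success, k ≥ 1):
H(X) = 2.1776 nats

(In bits, this would be 3.1416 bits.)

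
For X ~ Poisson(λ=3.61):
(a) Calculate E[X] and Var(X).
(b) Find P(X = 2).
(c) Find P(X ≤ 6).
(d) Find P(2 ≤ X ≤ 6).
(a) E[X] = 3.6100, Var(X) = 3.6100
(b) P(X = 2) = 0.176271
(c) P(X ≤ 6) = 0.925898
(d) P(2 ≤ X ≤ 6) = 0.801189

We have X ~ Poisson(λ=3.61).

(a) Moments:
E[X] = 3.6100
Var(X) = 3.6100
σ = √Var(X) = 1.9000

(b) Point probability using PMF:
P(X = 2) = 0.176271

(c) Cumulative probability using CDF:
P(X ≤ 6) = F(6) = 0.925898

(d) Range probability:
P(2 ≤ X ≤ 6) = P(X ≤ 6) - P(X ≤ 1)
                   = F(6) - F(1)
                   = 0.925898 - 0.124709
                   = 0.801189

This means approximately 80.1% of outcomes fall in the interval [2, 6].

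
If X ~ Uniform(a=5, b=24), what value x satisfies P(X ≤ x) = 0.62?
16.7800

We have X ~ Uniform(a=5, b=24).

We want to find x such that P(X ≤ x) = 0.62.

This is the 62nd percentile, which means 62% of values fall below this point.

Using the inverse CDF (quantile function):
x = F⁻¹(0.62) = 16.7800

Verification: P(X ≤ 16.7800) = 0.62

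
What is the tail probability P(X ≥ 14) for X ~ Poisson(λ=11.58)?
0.275008

We have X ~ Poisson(λ=11.58).

For discrete distributions, P(X ≥ 14) = 1 - P(X ≤ 13).

P(X ≤ 13) = 0.724992
P(X ≥ 14) = 1 - 0.724992 = 0.275008

So there's approximately a 27.5% chance that X is at least 14.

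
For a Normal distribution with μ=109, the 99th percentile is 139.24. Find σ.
σ = 12.9989

For X ~ Normal(μ, σ), the p-th percentile satisfies x = μ + z_p × σ,
where z_p = Φ⁻¹(p) is the standard normal quantile.

Step 1: z_{0.99} = Φ⁻¹(0.99) = 2.3263

Step 2: Solve for σ:
139.24 = 109 + 2.3263 × σ
σ = (139.24 - 109) / 2.3263
σ = 30.24 / 2.3263
σ = 12.9989

Verification: μ + z × σ = 109 + 2.3263 × 12.9989 = 139.24 ✓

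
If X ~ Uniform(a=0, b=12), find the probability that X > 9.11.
0.240833

We have X ~ Uniform(a=0, b=12).

P(X > 9.11) = 1 - P(X ≤ 9.11)
                = 1 - F(9.11)
                = 1 - 0.759167
                = 0.240833

So there's approximately a 24.1% chance that X exceeds 9.11.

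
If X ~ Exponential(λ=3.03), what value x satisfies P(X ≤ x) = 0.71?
0.4085

We have X ~ Exponential(λ=3.03).

We want to find x such that P(X ≤ x) = 0.71.

This is the 71st percentile, which means 71% of values fall below this point.

Using the inverse CDF (quantile function):
x = F⁻¹(0.71) = 0.4085

Verification: P(X ≤ 0.4085) = 0.71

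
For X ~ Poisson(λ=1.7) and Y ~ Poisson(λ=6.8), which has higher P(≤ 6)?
X has higher probability (P(X ≤ 6) = 0.9981 > P(Y ≤ 6) = 0.4799)

Compute P(≤ 6) for each distribution:

X ~ Poisson(λ=1.7):
P(X ≤ 6) = 0.9981

Y ~ Poisson(λ=6.8):
P(Y ≤ 6) = 0.4799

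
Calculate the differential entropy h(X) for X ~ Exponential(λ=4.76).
-0.5602 nats

We have X ~ Exponential(λ=4.76).

The differential entropy measures the uncertainty or information content of the distribution.

For an Exponential distribution with λ=4.76:
h(X) = -0.5602 nats

(In bits, this would be -0.8083 bits.)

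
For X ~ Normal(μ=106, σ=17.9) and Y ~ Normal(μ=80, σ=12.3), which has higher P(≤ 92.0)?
Y has higher probability (P(Y ≤ 92.0) = 0.8354 > P(X ≤ 92.0) = 0.2171)

Compute P(≤ 92.0) for each distribution:

X ~ Normal(μ=106, σ=17.9):
P(X ≤ 92.0) = 0.2171

Y ~ Normal(μ=80, σ=12.3):
P(Y ≤ 92.0) = 0.8354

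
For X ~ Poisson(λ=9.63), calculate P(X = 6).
0.072806

We have X ~ Poisson(λ=9.63).

For a Poisson distribution, the PMF gives us the probability of each outcome.

Using the PMF formula:
P(X = 6) = 0.072806

Rounded to 4 decimal places: 0.0728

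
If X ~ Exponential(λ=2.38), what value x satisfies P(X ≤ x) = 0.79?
0.6557

We have X ~ Exponential(λ=2.38).

We want to find x such that P(X ≤ x) = 0.79.

This is the 79th percentile, which means 79% of values fall below this point.

Using the inverse CDF (quantile function):
x = F⁻¹(0.79) = 0.6557

Verification: P(X ≤ 0.6557) = 0.79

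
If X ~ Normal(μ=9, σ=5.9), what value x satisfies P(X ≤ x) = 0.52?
9.2959

We have X ~ Normal(μ=9, σ=5.9).

We want to find x such that P(X ≤ x) = 0.52.

This is the 52nd percentile, which means 52% of values fall below this point.

Using the inverse CDF (quantile function):
x = F⁻¹(0.52) = 9.2959

Verification: P(X ≤ 9.2959) = 0.52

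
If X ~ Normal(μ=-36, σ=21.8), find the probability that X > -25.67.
0.317802

We have X ~ Normal(μ=-36, σ=21.8).

P(X > -25.67) = 1 - P(X ≤ -25.67)
                = 1 - F(-25.67)
                = 1 - 0.682198
                = 0.317802

So there's approximately a 31.8% chance that X exceeds -25.67.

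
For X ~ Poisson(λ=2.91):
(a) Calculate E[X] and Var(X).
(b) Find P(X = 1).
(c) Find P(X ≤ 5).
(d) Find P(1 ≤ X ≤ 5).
(a) E[X] = 2.9100, Var(X) = 2.9100
(b) P(X = 1) = 0.158524
(c) P(X ≤ 5) = 0.924882
(d) P(1 ≤ X ≤ 5) = 0.870407

We have X ~ Poisson(λ=2.91).

(a) Moments:
E[X] = 2.9100
Var(X) = 2.9100
σ = √Var(X) = 1.7059

(b) Point probability using PMF:
P(X = 1) = 0.158524

(c) Cumulative probability using CDF:
P(X ≤ 5) = F(5) = 0.924882

(d) Range probability:
P(1 ≤ X ≤ 5) = P(X ≤ 5) - P(X ≤ 0)
                   = F(5) - F(0)
                   = 0.924882 - 0.054476
                   = 0.870407

This means approximately 87.0% of outcomes fall in the interval [1, 5].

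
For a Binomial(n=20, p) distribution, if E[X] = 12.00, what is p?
p = 0.6

For a Binomial(n, p) distribution:
E[X] = n × p

Given n = 20 and E[X] = 12.00:
12.00 = 20 × p
p = 12.00 / 20 = 0.6

Verification: Binomial(20, 0.6) has E[X] = 12.00 ✓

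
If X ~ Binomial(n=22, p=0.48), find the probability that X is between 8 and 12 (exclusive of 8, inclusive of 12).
0.605937

We have X ~ Binomial(n=22, p=0.48).

To find P(8 < X ≤ 12), we use:
P(8 < X ≤ 12) = P(X ≤ 12) - P(X ≤ 8)
                 = F(12) - F(8)
                 = 0.796064 - 0.190127
                 = 0.605937

So there's approximately a 60.6% chance that X falls in this range.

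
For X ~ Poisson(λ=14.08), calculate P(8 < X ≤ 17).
0.761788

We have X ~ Poisson(λ=14.08).

To find P(8 < X ≤ 17), we use:
P(8 < X ≤ 17) = P(X ≤ 17) - P(X ≤ 8)
                 = F(17) - F(8)
                 = 0.821449 - 0.059662
                 = 0.761788

So there's approximately a 76.2% chance that X falls in this range.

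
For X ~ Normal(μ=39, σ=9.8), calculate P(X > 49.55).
0.140845

We have X ~ Normal(μ=39, σ=9.8).

P(X > 49.55) = 1 - P(X ≤ 49.55)
                = 1 - F(49.55)
                = 1 - 0.859155
                = 0.140845

So there's approximately a 14.1% chance that X exceeds 49.55.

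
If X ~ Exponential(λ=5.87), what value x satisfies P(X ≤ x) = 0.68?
0.1941

We have X ~ Exponential(λ=5.87).

We want to find x such that P(X ≤ x) = 0.68.

This is the 68th percentile, which means 68% of values fall below this point.

Using the inverse CDF (quantile function):
x = F⁻¹(0.68) = 0.1941

Verification: P(X ≤ 0.1941) = 0.68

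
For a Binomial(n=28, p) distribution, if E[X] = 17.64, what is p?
p = 0.63

For a Binomial(n, p) distribution:
E[X] = n × p

Given n = 28 and E[X] = 17.64:
17.64 = 28 × p
p = 17.64 / 28 = 0.63

Verification: Binomial(28, 0.63) has E[X] = 17.64 ✓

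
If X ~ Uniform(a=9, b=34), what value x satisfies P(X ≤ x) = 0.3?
16.5000

We have X ~ Uniform(a=9, b=34).

We want to find x such that P(X ≤ x) = 0.3.

This is the 30th percentile, which means 30% of values fall below this point.

Using the inverse CDF (quantile function):
x = F⁻¹(0.3) = 16.5000

Verification: P(X ≤ 16.5000) = 0.3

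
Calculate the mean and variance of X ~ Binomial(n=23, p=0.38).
E[X] = 8.7400, Var(X) = 5.4188

We have X ~ Binomial(n=23, p=0.38).

For a Binomial distribution with n=23, p=0.38:

Expected value:
E[X] = 8.7400

Variance:
Var(X) = 5.4188

Standard deviation:
σ = √Var(X) = 2.3278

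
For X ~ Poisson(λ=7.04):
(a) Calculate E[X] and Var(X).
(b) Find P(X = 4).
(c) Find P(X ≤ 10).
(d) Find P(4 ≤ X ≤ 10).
(a) E[X] = 7.0400, Var(X) = 7.0400
(b) P(X = 4) = 0.089670
(c) P(X ≤ 10) = 0.898616
(d) P(4 ≤ X ≤ 10) = 0.818912

We have X ~ Poisson(λ=7.04).

(a) Moments:
E[X] = 7.0400
Var(X) = 7.0400
σ = √Var(X) = 2.6533

(b) Point probability using PMF:
P(X = 4) = 0.089670

(c) Cumulative probability using CDF:
P(X ≤ 10) = F(10) = 0.898616

(d) Range probability:
P(4 ≤ X ≤ 10) = P(X ≤ 10) - P(X ≤ 3)
                   = F(10) - F(3)
                   = 0.898616 - 0.079704
                   = 0.818912

This means approximately 81.9% of outcomes fall in the interval [4, 10].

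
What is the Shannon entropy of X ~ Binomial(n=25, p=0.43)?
2.3249 nats

We have X ~ Binomial(n=25, p=0.43).

The Shannon entropy measures the uncertainty or information content of the distribution.

For a Binomial distribution with n=25, p=0.43:
H(X) = 2.3249 nats

(In bits, this would be 3.3541 bits.)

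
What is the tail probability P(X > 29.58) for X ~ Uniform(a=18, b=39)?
0.448571

We have X ~ Uniform(a=18, b=39).

P(X > 29.58) = 1 - P(X ≤ 29.58)
                = 1 - F(29.58)
                = 1 - 0.551429
                = 0.448571

So there's approximately a 44.9% chance that X exceeds 29.58.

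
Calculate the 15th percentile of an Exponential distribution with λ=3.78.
0.0430

We have X ~ Exponential(λ=3.78).

We want to find x such that P(X ≤ x) = 0.15.

This is the 15th percentile, which means 15% of values fall below this point.

Using the inverse CDF (quantile function):
x = F⁻¹(0.15) = 0.0430

Verification: P(X ≤ 0.0430) = 0.15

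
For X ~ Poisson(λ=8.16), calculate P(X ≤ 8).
0.570225

We have X ~ Poisson(λ=8.16).

The CDF gives us P(X ≤ k).

Using the CDF:
P(X ≤ 8) = 0.570225

This means there's approximately a 57.0% chance that X is at most 8.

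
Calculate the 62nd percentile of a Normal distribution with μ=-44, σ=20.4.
-37.7682

We have X ~ Normal(μ=-44, σ=20.4).

We want to find x such that P(X ≤ x) = 0.62.

This is the 62nd percentile, which means 62% of values fall below this point.

Using the inverse CDF (quantile function):
x = F⁻¹(0.62) = -37.7682

Verification: P(X ≤ -37.7682) = 0.62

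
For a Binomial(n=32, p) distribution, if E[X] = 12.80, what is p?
p = 0.4

For a Binomial(n, p) distribution:
E[X] = n × p

Given n = 32 and E[X] = 12.80:
12.80 = 32 × p
p = 12.80 / 32 = 0.4

Verification: Binomial(32, 0.4) has E[X] = 12.80 ✓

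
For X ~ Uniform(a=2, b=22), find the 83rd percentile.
18.6000

We have X ~ Uniform(a=2, b=22).

We want to find x such that P(X ≤ x) = 0.83.

This is the 83rd percentile, which means 83% of values fall below this point.

Using the inverse CDF (quantile function):
x = F⁻¹(0.83) = 18.6000

Verification: P(X ≤ 18.6000) = 0.83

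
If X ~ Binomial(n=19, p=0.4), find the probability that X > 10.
0.088474

We have X ~ Binomial(n=19, p=0.4).

P(X > 10) = 1 - P(X ≤ 10)
                = 1 - F(10)
                = 1 - 0.911526
                = 0.088474

So there's approximately a 8.8% chance that X exceeds 10.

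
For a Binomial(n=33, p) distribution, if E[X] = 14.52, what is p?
p = 0.44

For a Binomial(n, p) distribution:
E[X] = n × p

Given n = 33 and E[X] = 14.52:
14.52 = 33 × p
p = 14.52 / 33 = 0.44

Verification: Binomial(33, 0.44) has E[X] = 14.52 ✓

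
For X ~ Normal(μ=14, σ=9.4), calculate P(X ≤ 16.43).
0.601994

We have X ~ Normal(μ=14, σ=9.4).

The CDF gives us P(X ≤ k).

Using the CDF:
P(X ≤ 16.43) = 0.601994

This means there's approximately a 60.2% chance that X is at most 16.43.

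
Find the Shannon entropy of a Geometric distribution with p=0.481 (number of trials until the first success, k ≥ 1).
1.4396 nats

We have X ~ Geometric(p=0.481) (number of trials until the first success, k ≥ 1).

The Shannon entropy measures the uncertainty or information content of the distribution.

For a Geometric distribution with p=0.481 (number of trials until the first success, k ≥ 1):
H(X) = 1.4396 nats

(In bits, this would be 2.0768 bits.)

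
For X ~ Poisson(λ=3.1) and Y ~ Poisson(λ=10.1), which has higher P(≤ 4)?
X has higher probability (P(X ≤ 4) = 0.7982 > P(Y ≤ 4) = 0.0274)

Compute P(≤ 4) for each distribution:

X ~ Poisson(λ=3.1):
P(X ≤ 4) = 0.7982

Y ~ Poisson(λ=10.1):
P(Y ≤ 4) = 0.0274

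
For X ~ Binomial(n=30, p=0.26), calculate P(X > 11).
0.066047

We have X ~ Binomial(n=30, p=0.26).

P(X > 11) = 1 - P(X ≤ 11)
                = 1 - F(11)
                = 1 - 0.933953
                = 0.066047

So there's approximately a 6.6% chance that X exceeds 11.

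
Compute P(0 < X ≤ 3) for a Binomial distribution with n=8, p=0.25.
0.786072

We have X ~ Binomial(n=8, p=0.25).

To find P(0 < X ≤ 3), we use:
P(0 < X ≤ 3) = P(X ≤ 3) - P(X ≤ 0)
                 = F(3) - F(0)
                 = 0.886185 - 0.100113
                 = 0.786072

So there's approximately a 78.6% chance that X falls in this range.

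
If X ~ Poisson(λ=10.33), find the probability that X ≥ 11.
0.458173

We have X ~ Poisson(λ=10.33).

For discrete distributions, P(X ≥ 11) = 1 - P(X ≤ 10).

P(X ≤ 10) = 0.541827
P(X ≥ 11) = 1 - 0.541827 = 0.458173

So there's approximately a 45.8% chance that X is at least 11.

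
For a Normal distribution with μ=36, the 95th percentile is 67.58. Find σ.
σ = 19.1993

For X ~ Normal(μ, σ), the p-th percentile satisfies x = μ + z_p × σ,
where z_p = Φ⁻¹(p) is the standard normal quantile.

Step 1: z_{0.95} = Φ⁻¹(0.95) = 1.6449

Step 2: Solve for σ:
67.58 = 36 + 1.6449 × σ
σ = (67.58 - 36) / 1.6449
σ = 31.58 / 1.6449
σ = 19.1993

Verification: μ + z × σ = 36 + 1.6449 × 19.1993 = 67.58 ✓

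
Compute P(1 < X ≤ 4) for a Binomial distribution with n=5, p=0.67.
0.821346

We have X ~ Binomial(n=5, p=0.67).

To find P(1 < X ≤ 4), we use:
P(1 < X ≤ 4) = P(X ≤ 4) - P(X ≤ 1)
                 = F(4) - F(1)
                 = 0.864987 - 0.043642
                 = 0.821346

So there's approximately a 82.1% chance that X falls in this range.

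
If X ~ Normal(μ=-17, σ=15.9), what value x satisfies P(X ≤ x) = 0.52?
-16.2026

We have X ~ Normal(μ=-17, σ=15.9).

We want to find x such that P(X ≤ x) = 0.52.

This is the 52nd percentile, which means 52% of values fall below this point.

Using the inverse CDF (quantile function):
x = F⁻¹(0.52) = -16.2026

Verification: P(X ≤ -16.2026) = 0.52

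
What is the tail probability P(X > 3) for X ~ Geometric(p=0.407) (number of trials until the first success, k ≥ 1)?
0.208528

We have X ~ Geometric(p=0.407) (number of trials until the first success, k ≥ 1).

P(X > 3) = 1 - P(X ≤ 3)
                = 1 - F(3)
                = 1 - 0.791472
                = 0.208528

So there's approximately a 20.9% chance that X exceeds 3.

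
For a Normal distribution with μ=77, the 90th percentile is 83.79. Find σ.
σ = 5.2983

For X ~ Normal(μ, σ), the p-th percentile satisfies x = μ + z_p × σ,
where z_p = Φ⁻¹(p) is the standard normal quantile.

Step 1: z_{0.9} = Φ⁻¹(0.9) = 1.2816

Step 2: Solve for σ:
83.79 = 77 + 1.2816 × σ
σ = (83.79 - 77) / 1.2816
σ = 6.79 / 1.2816
σ = 5.2983

Verification: μ + z × σ = 77 + 1.2816 × 5.2983 = 83.79 ✓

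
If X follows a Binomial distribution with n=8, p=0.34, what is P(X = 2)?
0.267534

We have X ~ Binomial(n=8, p=0.34).

For a Binomial distribution, the PMF gives us the probability of each outcome.

Using the PMF formula:
P(X = 2) = 0.267534

Rounded to 4 decimal places: 0.2675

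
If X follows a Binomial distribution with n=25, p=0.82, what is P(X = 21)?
0.205718

We have X ~ Binomial(n=25, p=0.82).

For a Binomial distribution, the PMF gives us the probability of each outcome.

Using the PMF formula:
P(X = 21) = 0.205718

Rounded to 4 decimal places: 0.2057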